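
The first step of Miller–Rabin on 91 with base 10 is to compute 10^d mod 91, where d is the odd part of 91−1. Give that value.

91 − 1 = 90 = 2^1 · 45, so d = 45.
10^1 ≡ 10 (mod 91)
10^2 ≡ 10^2 = 100 ≡ 9 (mod 91)
10^4 ≡ 9^2 = 81 ≡ 81 (mod 91)
10^8 ≡ 81^2 = 6561 ≡ 9 (mod 91)
10^16 ≡ 9^2 = 81 ≡ 81 (mod 91)
10^32 ≡ 81^2 = 6561 ≡ 9 (mod 91)
45 = 32 + 8 + 4 + 1 in binary powers of 2.
So 10^45 ≡ 9 · 9 · 81 · 10 ≡ 90 (mod 91).
Since 10^d ≡ 90 (mod 91), base 10 does not prove 91 composite.

90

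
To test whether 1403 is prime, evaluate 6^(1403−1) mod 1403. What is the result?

6^1 ≡ 6 (mod 1403)
6^2 ≡ 6^2 = 36 ≡ 36 (mod 1403)
6^4 ≡ 36^2 = 1296 ≡ 1296 (mod 1403)
6^8 ≡ 1296^2 = 1679616 ≡ 225 (mod 1403)
6^16 ≡ 225^2 = 50625 ≡ 117 (mod 1403)
6^32 ≡ 117^2 = 13689 ≡ 1062 (mod 1403)
6^64 ≡ 1062^2 = 1127844 ≡ 1235 (mod 1403)
6^128 ≡ 1235^2 = 1525225 ≡ 164 (mod 1403)
6^256 ≡ 164^2 = 26896 ≡ 239 (mod 1403)
6^512 ≡ 239^2 = 57121 ≡ 1001 (mod 1403)
6^1024 ≡ 1001^2 = 1002001 ≡ 259 (mod 1403)
1402 = 1024 + 256 + 64 + 32 + 16 + 8 + 2 in binary powers of 2.
So 6^1402 ≡ 259 · 239 · 1235 · 1062 · 117 · 225 · 36 ≡ 899 (mod 1403).
Since 899 ≠ 1, base 6 is a Fermat witness: 1403 is composite.

899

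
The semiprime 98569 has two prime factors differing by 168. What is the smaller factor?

Since p = q + 168, we have 98569 = q(q + 168), so q² + 168q − 98569 = 0.
Discriminant: 168² + 4·98569 = 28224 + 394276 = 422500; √422500 = 650.
q = (−168 + 650)/2 = 241, and p = q + 168 = 409.
Check: 241 · 409 = 98569.

241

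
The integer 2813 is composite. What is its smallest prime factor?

29

2813 is odd.
Digit sum 14, not divisible by 3.
Ends in 3: not divisible by 5.
7: 2813 = 7·401 + 6
11: 2813 = 11·255 + 8
13: 2813 = 13·216 + 5
17: 2813 = 17·165 + 8
19: 2813 = 19·148 + 1
23: 2813 = 23·122 + 7
29: 2813 = 29·97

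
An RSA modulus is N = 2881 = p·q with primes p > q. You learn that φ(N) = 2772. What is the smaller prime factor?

43

φ(n) = (p−1)(q−1) = n − (p+q) + 1, so p + q = 2881 − 2772 + 1 = 110.
p and q are the roots of t² − 110t + 2881 = 0.
Discriminant: 110² − 4·2881 = 12100 − 11524 = 576; √576 = 24.
q = (110 − 24)/2 = 43, p = (110 + 24)/2 = 67.
Check: 43 · 67 = 2881.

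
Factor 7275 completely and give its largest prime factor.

7275 = 3 · 2425
2425 = 5 · 485
485 = 5 · 97
97 is prime.
So 7275 = 3 · 5^2 · 97; the largest prime factor is 97.

97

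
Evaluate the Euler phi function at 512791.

479808

Factor: 512791 = 19 · 137 · 197.
φ(512791) = (19−1) · (137−1) · (197−1) = 18 · 136 · 196 = 479808.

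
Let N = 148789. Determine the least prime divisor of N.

148789 is odd.
Digit sum 37, not divisible by 3.
Ends in 9: not divisible by 5.
7: 148789 = 7·21255 + 4
11: 148789 = 11·13526 + 3
13: 148789 = 13·11445 + 4
17: 148789 = 17·8752 + 5
19: 148789 = 19·7831

19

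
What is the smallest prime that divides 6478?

6478 is even: 2 divides it.

2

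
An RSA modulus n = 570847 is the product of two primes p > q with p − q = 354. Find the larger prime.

953

Since p = q + 354, we have 570847 = q(q + 354), so q² + 354q − 570847 = 0.
Discriminant: 354² + 4·570847 = 125316 + 2283388 = 2408704; √2408704 = 1552.
q = (−354 + 1552)/2 = 599, and p = q + 354 = 953.
Check: 599 · 953 = 570847.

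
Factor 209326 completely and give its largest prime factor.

209326 = 2 · 104663
104663 = 13 · 8051
8051 = 83 · 97
97 is prime.
So 209326 = 2 · 13 · 83 · 97; the largest prime factor is 97.

97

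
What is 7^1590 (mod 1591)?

7^1 ≡ 7 (mod 1591)
7^2 ≡ 7^2 = 49 ≡ 49 (mod 1591)
7^4 ≡ 49^2 = 2401 ≡ 810 (mod 1591)
7^8 ≡ 810^2 = 656100 ≡ 608 (mod 1591)
7^16 ≡ 608^2 = 369664 ≡ 552 (mod 1591)
7^32 ≡ 552^2 = 304704 ≡ 823 (mod 1591)
7^64 ≡ 823^2 = 677329 ≡ 1154 (mod 1591)
7^128 ≡ 1154^2 = 1331716 ≡ 49 (mod 1591)
7^256 ≡ 49^2 = 2401 ≡ 810 (mod 1591)
7^512 ≡ 810^2 = 656100 ≡ 608 (mod 1591)
7^1024 ≡ 608^2 = 369664 ≡ 552 (mod 1591)
1590 = 1024 + 512 + 32 + 16 + 4 + 2 in binary powers of 2.
So 7^1590 ≡ 552 · 608 · 823 · 552 · 810 · 49 ≡ 1506 (mod 1591).
Since 1506 ≠ 1, base 7 is a Fermat witness: 1591 is composite.

1506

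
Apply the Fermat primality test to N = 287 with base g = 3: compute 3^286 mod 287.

3^1 ≡ 3 (mod 287)
3^2 ≡ 3^2 = 9 ≡ 9 (mod 287)
3^4 ≡ 9^2 = 81 ≡ 81 (mod 287)
3^8 ≡ 81^2 = 6561 ≡ 247 (mod 287)
3^16 ≡ 247^2 = 61009 ≡ 165 (mod 287)
3^32 ≡ 165^2 = 27225 ≡ 247 (mod 287)
3^64 ≡ 247^2 = 61009 ≡ 165 (mod 287)
3^128 ≡ 165^2 = 27225 ≡ 247 (mod 287)
3^256 ≡ 247^2 = 61009 ≡ 165 (mod 287)
286 = 256 + 16 + 8 + 4 + 2 in binary powers of 2.
So 3^286 ≡ 165 · 165 · 247 · 81 · 9 ≡ 32 (mod 287).
Since 32 ≠ 1, base 3 is a Fermat witness: 287 is composite.

32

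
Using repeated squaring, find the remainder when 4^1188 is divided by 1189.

223

4^1 ≡ 4 (mod 1189)
4^2 ≡ 4^2 = 16 ≡ 16 (mod 1189)
4^4 ≡ 16^2 = 256 ≡ 256 (mod 1189)
4^8 ≡ 256^2 = 65536 ≡ 141 (mod 1189)
4^16 ≡ 141^2 = 19881 ≡ 857 (mod 1189)
4^32 ≡ 857^2 = 734449 ≡ 836 (mod 1189)
4^64 ≡ 836^2 = 698896 ≡ 953 (mod 1189)
4^128 ≡ 953^2 = 908209 ≡ 1002 (mod 1189)
4^256 ≡ 1002^2 = 1004004 ≡ 488 (mod 1189)
4^512 ≡ 488^2 = 238144 ≡ 344 (mod 1189)
4^1024 ≡ 344^2 = 118336 ≡ 625 (mod 1189)
1188 = 1024 + 128 + 32 + 4 in binary powers of 2.
So 4^1188 ≡ 625 · 1002 · 836 · 256 ≡ 223 (mod 1189).
Since 223 ≠ 1, base 4 is a Fermat witness: 1189 is composite.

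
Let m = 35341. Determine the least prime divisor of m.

59

35341 is odd.
Digit sum 16, not divisible by 3.
Ends in 1: not divisible by 5.
7: 35341 = 7·5048 + 5
11: 35341 = 11·3212 + 9
13: 35341 = 13·2718 + 7
17: 35341 = 17·2078 + 15
19: 35341 = 19·1860 + 1
23: 35341 = 23·1536 + 13
29: 35341 = 29·1218 + 19
31: 35341 = 31·1140 + 1
37: 35341 = 37·955 + 6
41: 35341 = 41·861 + 40
43: 35341 = 43·821 + 38
47: 35341 = 47·751 + 44
53: 35341 = 53·666 + 43
59: 35341 = 59·599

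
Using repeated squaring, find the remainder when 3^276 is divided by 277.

3^1 ≡ 3 (mod 277)
3^2 ≡ 3^2 = 9 ≡ 9 (mod 277)
3^4 ≡ 9^2 = 81 ≡ 81 (mod 277)
3^8 ≡ 81^2 = 6561 ≡ 190 (mod 277)
3^16 ≡ 190^2 = 36100 ≡ 90 (mod 277)
3^32 ≡ 90^2 = 8100 ≡ 67 (mod 277)
3^64 ≡ 67^2 = 4489 ≡ 57 (mod 277)
3^128 ≡ 57^2 = 3249 ≡ 202 (mod 277)
3^256 ≡ 202^2 = 40804 ≡ 85 (mod 277)
276 = 256 + 16 + 4 in binary powers of 2.
So 3^276 ≡ 85 · 90 · 81 ≡ 1 (mod 277).
Since the result is 1, base 3 gives no evidence that 277 is composite.

1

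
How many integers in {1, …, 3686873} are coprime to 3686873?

3611520

Factor: 3686873 = 97 · 191 · 199.
φ(3686873) = (97−1) · (191−1) · (199−1) = 96 · 190 · 198 = 3611520.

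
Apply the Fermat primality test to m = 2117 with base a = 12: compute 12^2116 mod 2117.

12^1 ≡ 12 (mod 2117)
12^2 ≡ 12^2 = 144 ≡ 144 (mod 2117)
12^4 ≡ 144^2 = 20736 ≡ 1683 (mod 2117)
12^8 ≡ 1683^2 = 2832489 ≡ 2060 (mod 2117)
12^16 ≡ 2060^2 = 4243600 ≡ 1132 (mod 2117)
12^32 ≡ 1132^2 = 1281424 ≡ 639 (mod 2117)
12^64 ≡ 639^2 = 408321 ≡ 1857 (mod 2117)
12^128 ≡ 1857^2 = 3448449 ≡ 1973 (mod 2117)
12^256 ≡ 1973^2 = 3892729 ≡ 1683 (mod 2117)
12^512 ≡ 1683^2 = 2832489 ≡ 2060 (mod 2117)
12^1024 ≡ 2060^2 = 4243600 ≡ 1132 (mod 2117)
12^2048 ≡ 1132^2 = 1281424 ≡ 639 (mod 2117)
2116 = 2048 + 64 + 4 in binary powers of 2.
So 12^2116 ≡ 639 · 1857 · 1683 ≡ 1857 (mod 2117).
Since 1857 ≠ 1, base 12 is a Fermat witness: 2117 is composite.

1857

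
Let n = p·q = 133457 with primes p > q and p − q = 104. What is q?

Since p = q + 104, we have 133457 = q(q + 104), so q² + 104q − 133457 = 0.
Discriminant: 104² + 4·133457 = 10816 + 533828 = 544644; √544644 = 738.
q = (−104 + 738)/2 = 317, and p = q + 104 = 421.
Check: 317 · 421 = 133457.

317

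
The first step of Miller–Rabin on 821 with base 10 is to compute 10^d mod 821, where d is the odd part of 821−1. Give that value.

821 − 1 = 820 = 2^2 · 205, so d = 205.
10^1 ≡ 10 (mod 821)
10^2 ≡ 10^2 = 100 ≡ 100 (mod 821)
10^4 ≡ 100^2 = 10000 ≡ 148 (mod 821)
10^8 ≡ 148^2 = 21904 ≡ 558 (mod 821)
10^16 ≡ 558^2 = 311364 ≡ 205 (mod 821)
10^32 ≡ 205^2 = 42025 ≡ 154 (mod 821)
10^64 ≡ 154^2 = 23716 ≡ 728 (mod 821)
10^128 ≡ 728^2 = 529984 ≡ 439 (mod 821)
205 = 128 + 64 + 8 + 4 + 1 in binary powers of 2.
So 10^205 ≡ 439 · 728 · 558 · 148 · 10 ≡ 526 (mod 821).
Squaring chain: 526 → 820; reaches −1, so base 10 does not prove 821 composite.

526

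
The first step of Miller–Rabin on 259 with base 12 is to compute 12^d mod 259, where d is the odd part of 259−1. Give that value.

174

259 − 1 = 258 = 2^1 · 129, so d = 129.
12^1 ≡ 12 (mod 259)
12^2 ≡ 12^2 = 144 ≡ 144 (mod 259)
12^4 ≡ 144^2 = 20736 ≡ 16 (mod 259)
12^8 ≡ 16^2 = 256 ≡ 256 (mod 259)
12^16 ≡ 256^2 = 65536 ≡ 9 (mod 259)
12^32 ≡ 9^2 = 81 ≡ 81 (mod 259)
12^64 ≡ 81^2 = 6561 ≡ 86 (mod 259)
12^128 ≡ 86^2 = 7396 ≡ 144 (mod 259)
129 = 128 + 1 in binary powers of 2.
So 12^129 ≡ 144 · 12 ≡ 174 (mod 259).
Squaring chain: 174; never reaches −1, so base 12 is a Miller–Rabin witness that 259 is composite.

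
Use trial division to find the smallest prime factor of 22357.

22357 is odd.
Digit sum 19, not divisible by 3.
Ends in 7: not divisible by 5.
7: 22357 = 7·3193 + 6
11: 22357 = 11·2032 + 5
13: 22357 = 13·1719 + 10
17: 22357 = 17·1315 + 2
19: 22357 = 19·1176 + 13
23: 22357 = 23·972 + 1
29: 22357 = 29·770 + 27
31: 22357 = 31·721 + 6
37: 22357 = 37·604 + 9
41: 22357 = 41·545 + 12
43: 22357 = 43·519 + 40
47: 22357 = 47·475 + 32
53: 22357 = 53·421 + 44
59: 22357 = 59·378 + 55
61: 22357 = 61·366 + 31
67: 22357 = 67·333 + 46
71: 22357 = 71·314 + 63
73: 22357 = 73·306 + 19
79: 22357 = 79·283

79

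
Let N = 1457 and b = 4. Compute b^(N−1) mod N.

4^1 ≡ 4 (mod 1457)
4^2 ≡ 4^2 = 16 ≡ 16 (mod 1457)
4^4 ≡ 16^2 = 256 ≡ 256 (mod 1457)
4^8 ≡ 256^2 = 65536 ≡ 1428 (mod 1457)
4^16 ≡ 1428^2 = 2039184 ≡ 841 (mod 1457)
4^32 ≡ 841^2 = 707281 ≡ 636 (mod 1457)
4^64 ≡ 636^2 = 404496 ≡ 907 (mod 1457)
4^128 ≡ 907^2 = 822649 ≡ 901 (mod 1457)
4^256 ≡ 901^2 = 811801 ≡ 252 (mod 1457)
4^512 ≡ 252^2 = 63504 ≡ 853 (mod 1457)
4^1024 ≡ 853^2 = 727609 ≡ 566 (mod 1457)
1456 = 1024 + 256 + 128 + 32 + 16 in binary powers of 2.
So 4^1456 ≡ 566 · 252 · 901 · 636 · 841 ≡ 686 (mod 1457).
Since 686 ≠ 1, base 4 is a Fermat witness: 1457 is composite.

686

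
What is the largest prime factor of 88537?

88537 = 29 · 3053
3053 = 43 · 71
71 is prime.
So 88537 = 29 · 43 · 71; the largest prime factor is 71.

71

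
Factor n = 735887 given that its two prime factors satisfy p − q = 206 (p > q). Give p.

Since p = q + 206, we have 735887 = q(q + 206), so q² + 206q − 735887 = 0.
Discriminant: 206² + 4·735887 = 42436 + 2943548 = 2985984; √2985984 = 1728.
q = (−206 + 1728)/2 = 761, and p = q + 206 = 967.
Check: 761 · 967 = 735887.

967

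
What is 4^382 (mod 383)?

1

4^1 ≡ 4 (mod 383)
4^2 ≡ 4^2 = 16 ≡ 16 (mod 383)
4^4 ≡ 16^2 = 256 ≡ 256 (mod 383)
4^8 ≡ 256^2 = 65536 ≡ 43 (mod 383)
4^16 ≡ 43^2 = 1849 ≡ 317 (mod 383)
4^32 ≡ 317^2 = 100489 ≡ 143 (mod 383)
4^64 ≡ 143^2 = 20449 ≡ 150 (mod 383)
4^128 ≡ 150^2 = 22500 ≡ 286 (mod 383)
4^256 ≡ 286^2 = 81796 ≡ 217 (mod 383)
382 = 256 + 64 + 32 + 16 + 8 + 4 + 2 in binary powers of 2.
So 4^382 ≡ 217 · 150 · 143 · 317 · 43 · 256 · 16 ≡ 1 (mod 383).
Since the result is 1, base 4 gives no evidence that 383 is composite.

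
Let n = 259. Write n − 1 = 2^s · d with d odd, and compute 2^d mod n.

29

259 − 1 = 258 = 2^1 · 129, so d = 129.
2^1 ≡ 2 (mod 259)
2^2 ≡ 2^2 = 4 ≡ 4 (mod 259)
2^4 ≡ 4^2 = 16 ≡ 16 (mod 259)
2^8 ≡ 16^2 = 256 ≡ 256 (mod 259)
2^16 ≡ 256^2 = 65536 ≡ 9 (mod 259)
2^32 ≡ 9^2 = 81 ≡ 81 (mod 259)
2^64 ≡ 81^2 = 6561 ≡ 86 (mod 259)
2^128 ≡ 86^2 = 7396 ≡ 144 (mod 259)
129 = 128 + 1 in binary powers of 2.
So 2^129 ≡ 144 · 2 ≡ 29 (mod 259).
Squaring chain: 29; never reaches −1, so base 2 is a Miller–Rabin witness that 259 is composite.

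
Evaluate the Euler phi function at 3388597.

3318672

Factor: 3388597 = 103 · 167 · 197.
φ(3388597) = (103−1) · (167−1) · (197−1) = 102 · 166 · 196 = 3318672.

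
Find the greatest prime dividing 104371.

61

104371 = 29 · 3599
3599 = 59 · 61
61 is prime.
So 104371 = 29 · 59 · 61; the largest prime factor is 61.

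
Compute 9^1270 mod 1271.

9^1 ≡ 9 (mod 1271)
9^2 ≡ 9^2 = 81 ≡ 81 (mod 1271)
9^4 ≡ 81^2 = 6561 ≡ 206 (mod 1271)
9^8 ≡ 206^2 = 42436 ≡ 493 (mod 1271)
9^16 ≡ 493^2 = 243049 ≡ 288 (mod 1271)
9^32 ≡ 288^2 = 82944 ≡ 329 (mod 1271)
9^64 ≡ 329^2 = 108241 ≡ 206 (mod 1271)
9^128 ≡ 206^2 = 42436 ≡ 493 (mod 1271)
9^256 ≡ 493^2 = 243049 ≡ 288 (mod 1271)
9^512 ≡ 288^2 = 82944 ≡ 329 (mod 1271)
9^1024 ≡ 329^2 = 108241 ≡ 206 (mod 1271)
1270 = 1024 + 128 + 64 + 32 + 16 + 4 + 2 in binary powers of 2.
So 9^1270 ≡ 206 · 493 · 206 · 329 · 288 · 206 · 81 ≡ 532 (mod 1271).
Since 532 ≠ 1, base 9 is a Fermat witness: 1271 is composite.

532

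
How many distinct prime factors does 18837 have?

4

18837 = 3^2 · 2093
2093 = 7 · 299
299 = 13 · 23
18837 = 3^2 · 7 · 13 · 23, which has 4 distinct prime factors.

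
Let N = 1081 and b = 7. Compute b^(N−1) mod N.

1061

7^1 ≡ 7 (mod 1081)
7^2 ≡ 7^2 = 49 ≡ 49 (mod 1081)
7^4 ≡ 49^2 = 2401 ≡ 239 (mod 1081)
7^8 ≡ 239^2 = 57121 ≡ 909 (mod 1081)
7^16 ≡ 909^2 = 826281 ≡ 397 (mod 1081)
7^32 ≡ 397^2 = 157609 ≡ 864 (mod 1081)
7^64 ≡ 864^2 = 746496 ≡ 606 (mod 1081)
7^128 ≡ 606^2 = 367236 ≡ 777 (mod 1081)
7^256 ≡ 777^2 = 603729 ≡ 531 (mod 1081)
7^512 ≡ 531^2 = 281961 ≡ 901 (mod 1081)
7^1024 ≡ 901^2 = 811801 ≡ 1051 (mod 1081)
1080 = 1024 + 32 + 16 + 8 in binary powers of 2.
So 7^1080 ≡ 1051 · 864 · 397 · 909 ≡ 1061 (mod 1081).
Since 1061 ≠ 1, base 7 is a Fermat witness: 1081 is composite.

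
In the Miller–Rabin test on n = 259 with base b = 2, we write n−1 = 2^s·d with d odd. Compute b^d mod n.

259 − 1 = 258 = 2^1 · 129, so d = 129.
2^1 ≡ 2 (mod 259)
2^2 ≡ 2^2 = 4 ≡ 4 (mod 259)
2^4 ≡ 4^2 = 16 ≡ 16 (mod 259)
2^8 ≡ 16^2 = 256 ≡ 256 (mod 259)
2^16 ≡ 256^2 = 65536 ≡ 9 (mod 259)
2^32 ≡ 9^2 = 81 ≡ 81 (mod 259)
2^64 ≡ 81^2 = 6561 ≡ 86 (mod 259)
2^128 ≡ 86^2 = 7396 ≡ 144 (mod 259)
129 = 128 + 1 in binary powers of 2.
So 2^129 ≡ 144 · 2 ≡ 29 (mod 259).
Squaring chain: 29; never reaches −1, so base 2 is a Miller–Rabin witness that 259 is composite.

29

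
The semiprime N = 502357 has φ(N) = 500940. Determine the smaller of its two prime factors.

φ(n) = (p−1)(q−1) = n − (p+q) + 1, so p + q = 502357 − 500940 + 1 = 1418.
p and q are the roots of t² − 1418t + 502357 = 0.
Discriminant: 1418² − 4·502357 = 2010724 − 2009428 = 1296; √1296 = 36.
q = (1418 − 36)/2 = 691, p = (1418 + 36)/2 = 727.
Check: 691 · 727 = 502357.

691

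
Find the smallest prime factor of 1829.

1829 is odd.
Digit sum 20, not divisible by 3.
Ends in 9: not divisible by 5.
7: 1829 = 7·261 + 2
11: 1829 = 11·166 + 3
13: 1829 = 13·140 + 9
17: 1829 = 17·107 + 10
19: 1829 = 19·96 + 5
23: 1829 = 23·79 + 12
29: 1829 = 29·63 + 2
31: 1829 = 31·59

31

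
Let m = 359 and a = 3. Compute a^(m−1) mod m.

1

3^1 ≡ 3 (mod 359)
3^2 ≡ 3^2 = 9 ≡ 9 (mod 359)
3^4 ≡ 9^2 = 81 ≡ 81 (mod 359)
3^8 ≡ 81^2 = 6561 ≡ 99 (mod 359)
3^16 ≡ 99^2 = 9801 ≡ 108 (mod 359)
3^32 ≡ 108^2 = 11664 ≡ 176 (mod 359)
3^64 ≡ 176^2 = 30976 ≡ 102 (mod 359)
3^128 ≡ 102^2 = 10404 ≡ 352 (mod 359)
3^256 ≡ 352^2 = 123904 ≡ 49 (mod 359)
358 = 256 + 64 + 32 + 4 + 2 in binary powers of 2.
So 3^358 ≡ 49 · 102 · 176 · 81 · 9 ≡ 1 (mod 359).
Since the result is 1, base 3 gives no evidence that 359 is composite.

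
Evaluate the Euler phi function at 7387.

7216

Factor: 7387 = 83 · 89.
φ(7387) = (83−1) · (89−1) = 82 · 88 = 7216.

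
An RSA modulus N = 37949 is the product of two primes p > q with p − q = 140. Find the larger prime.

277

Since p = q + 140, we have 37949 = q(q + 140), so q² + 140q − 37949 = 0.
Discriminant: 140² + 4·37949 = 19600 + 151796 = 171396; √171396 = 414.
q = (−140 + 414)/2 = 137, and p = q + 140 = 277.
Check: 137 · 277 = 37949.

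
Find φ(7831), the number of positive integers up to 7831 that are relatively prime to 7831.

Factor: 7831 = 41 · 191.
φ(7831) = (41−1) · (191−1) = 40 · 190 = 7600.

7600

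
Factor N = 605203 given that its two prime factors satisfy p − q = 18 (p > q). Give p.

787

Since p = q + 18, we have 605203 = q(q + 18), so q² + 18q − 605203 = 0.
Discriminant: 18² + 4·605203 = 324 + 2420812 = 2421136; √2421136 = 1556.
q = (−18 + 1556)/2 = 769, and p = q + 18 = 787.
Check: 769 · 787 = 605203.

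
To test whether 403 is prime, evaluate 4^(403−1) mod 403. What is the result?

4^1 ≡ 4 (mod 403)
4^2 ≡ 4^2 = 16 ≡ 16 (mod 403)
4^4 ≡ 16^2 = 256 ≡ 256 (mod 403)
4^8 ≡ 256^2 = 65536 ≡ 250 (mod 403)
4^16 ≡ 250^2 = 62500 ≡ 35 (mod 403)
4^32 ≡ 35^2 = 1225 ≡ 16 (mod 403)
4^64 ≡ 16^2 = 256 ≡ 256 (mod 403)
4^128 ≡ 256^2 = 65536 ≡ 250 (mod 403)
4^256 ≡ 250^2 = 62500 ≡ 35 (mod 403)
402 = 256 + 128 + 16 + 2 in binary powers of 2.
So 4^402 ≡ 35 · 250 · 35 · 16 ≡ 326 (mod 403).
Since 326 ≠ 1, base 4 is a Fermat witness: 403 is composite.

326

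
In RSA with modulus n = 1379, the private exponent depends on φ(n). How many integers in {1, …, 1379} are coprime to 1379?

Factor: 1379 = 7 · 197.
φ(1379) = (7−1) · (197−1) = 6 · 196 = 1176.

1176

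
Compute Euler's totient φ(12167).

11638

Factor: 12167 = 23^3.
φ(12167) = 23^2·(23−1) = 11638.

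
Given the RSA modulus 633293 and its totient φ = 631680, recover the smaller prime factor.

φ(n) = (p−1)(q−1) = n − (p+q) + 1, so p + q = 633293 − 631680 + 1 = 1614.
p and q are the roots of t² − 1614t + 633293 = 0.
Discriminant: 1614² − 4·633293 = 2604996 − 2533172 = 71824; √71824 = 268.
q = (1614 − 268)/2 = 673, p = (1614 + 268)/2 = 941.
Check: 673 · 941 = 633293.

673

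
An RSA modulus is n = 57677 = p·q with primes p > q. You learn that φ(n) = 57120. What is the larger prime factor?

421

φ(n) = (p−1)(q−1) = n − (p+q) + 1, so p + q = 57677 − 57120 + 1 = 558.
p and q are the roots of t² − 558t + 57677 = 0.
Discriminant: 558² − 4·57677 = 311364 − 230708 = 80656; √80656 = 284.
q = (558 − 284)/2 = 137, p = (558 + 284)/2 = 421.
Check: 137 · 421 = 57677.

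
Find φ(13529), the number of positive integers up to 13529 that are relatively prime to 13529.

Factor: 13529 = 83 · 163.
φ(13529) = (83−1) · (163−1) = 82 · 162 = 13284.

13284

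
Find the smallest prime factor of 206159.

206159 is odd.
Digit sum 23, not divisible by 3.
Ends in 9: not divisible by 5.
7: 206159 = 7·29451 + 2
11: 206159 = 11·18741 + 8
13: 206159 = 13·15858 + 5
17: 206159 = 17·12127

17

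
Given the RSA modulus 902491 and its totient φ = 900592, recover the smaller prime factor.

φ(n) = (p−1)(q−1) = n − (p+q) + 1, so p + q = 902491 − 900592 + 1 = 1900.
p and q are the roots of t² − 1900t + 902491 = 0.
Discriminant: 1900² − 4·902491 = 3610000 − 3609964 = 36; √36 = 6.
q = (1900 − 6)/2 = 947, p = (1900 + 6)/2 = 953.
Check: 947 · 953 = 902491.

947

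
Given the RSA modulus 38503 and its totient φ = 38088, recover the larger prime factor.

φ(n) = (p−1)(q−1) = n − (p+q) + 1, so p + q = 38503 − 38088 + 1 = 416.
p and q are the roots of t² − 416t + 38503 = 0.
Discriminant: 416² − 4·38503 = 173056 − 154012 = 19044; √19044 = 138.
q = (416 − 138)/2 = 139, p = (416 + 138)/2 = 277.
Check: 139 · 277 = 38503.

277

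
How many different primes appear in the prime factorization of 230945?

5

230945 = 5 · 46189
46189 = 11 · 4199
4199 = 13 · 323
323 = 17 · 19
230945 = 5 · 11 · 13 · 17 · 19, which has 5 distinct prime factors.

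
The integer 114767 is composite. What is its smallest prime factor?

114767 is odd.
Digit sum 26, not divisible by 3.
Ends in 7: not divisible by 5.
7: 114767 = 7·16395 + 2
11: 114767 = 11·10433 + 4
13: 114767 = 13·8828 + 3
17: 114767 = 17·6751

17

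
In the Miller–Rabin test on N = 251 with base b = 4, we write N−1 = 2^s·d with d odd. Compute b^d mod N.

1

251 − 1 = 250 = 2^1 · 125, so d = 125.
4^1 ≡ 4 (mod 251)
4^2 ≡ 4^2 = 16 ≡ 16 (mod 251)
4^4 ≡ 16^2 = 256 ≡ 5 (mod 251)
4^8 ≡ 5^2 = 25 ≡ 25 (mod 251)
4^16 ≡ 25^2 = 625 ≡ 123 (mod 251)
4^32 ≡ 123^2 = 15129 ≡ 69 (mod 251)
4^64 ≡ 69^2 = 4761 ≡ 243 (mod 251)
125 = 64 + 32 + 16 + 8 + 4 + 1 in binary powers of 2.
So 4^125 ≡ 243 · 69 · 123 · 25 · 5 · 4 ≡ 1 (mod 251).
Since 4^d ≡ 1 (mod 251), base 4 does not prove 251 composite.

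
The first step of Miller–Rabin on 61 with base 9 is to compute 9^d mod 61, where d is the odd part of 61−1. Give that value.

1

61 − 1 = 60 = 2^2 · 15, so d = 15.
9^1 ≡ 9 (mod 61)
9^2 ≡ 9^2 = 81 ≡ 20 (mod 61)
9^4 ≡ 20^2 = 400 ≡ 34 (mod 61)
9^8 ≡ 34^2 = 1156 ≡ 58 (mod 61)
15 = 8 + 4 + 2 + 1 in binary powers of 2.
So 9^15 ≡ 58 · 34 · 20 · 9 ≡ 1 (mod 61).
Since 9^d ≡ 1 (mod 61), base 9 does not prove 61 composite.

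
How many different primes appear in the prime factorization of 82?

82 = 2 · 41
82 = 2 · 41, which has 2 distinct prime factors.

2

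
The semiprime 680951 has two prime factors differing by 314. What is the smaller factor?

Since p = q + 314, we have 680951 = q(q + 314), so q² + 314q − 680951 = 0.
Discriminant: 314² + 4·680951 = 98596 + 2723804 = 2822400; √2822400 = 1680.
q = (−314 + 1680)/2 = 683, and p = q + 314 = 997.
Check: 683 · 997 = 680951.

683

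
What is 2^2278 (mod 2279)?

2^1 ≡ 2 (mod 2279)
2^2 ≡ 2^2 = 4 ≡ 4 (mod 2279)
2^4 ≡ 4^2 = 16 ≡ 16 (mod 2279)
2^8 ≡ 16^2 = 256 ≡ 256 (mod 2279)
2^16 ≡ 256^2 = 65536 ≡ 1724 (mod 2279)
2^32 ≡ 1724^2 = 2972176 ≡ 360 (mod 2279)
2^64 ≡ 360^2 = 129600 ≡ 1976 (mod 2279)
2^128 ≡ 1976^2 = 3904576 ≡ 649 (mod 2279)
2^256 ≡ 649^2 = 421201 ≡ 1865 (mod 2279)
2^512 ≡ 1865^2 = 3478225 ≡ 471 (mod 2279)
2^1024 ≡ 471^2 = 221841 ≡ 778 (mod 2279)
2^2048 ≡ 778^2 = 605284 ≡ 1349 (mod 2279)
2278 = 2048 + 128 + 64 + 32 + 4 + 2 in binary powers of 2.
So 2^2278 ≡ 1349 · 649 · 1976 · 360 · 16 · 4 ≡ 78 (mod 2279).
Since 78 ≠ 1, base 2 is a Fermat witness: 2279 is composite.

78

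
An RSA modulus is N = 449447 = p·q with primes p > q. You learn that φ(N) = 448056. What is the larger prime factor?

φ(n) = (p−1)(q−1) = n − (p+q) + 1, so p + q = 449447 − 448056 + 1 = 1392.
p and q are the roots of t² − 1392t + 449447 = 0.
Discriminant: 1392² − 4·449447 = 1937664 − 1797788 = 139876; √139876 = 374.
q = (1392 − 374)/2 = 509, p = (1392 + 374)/2 = 883.
Check: 509 · 883 = 449447.

883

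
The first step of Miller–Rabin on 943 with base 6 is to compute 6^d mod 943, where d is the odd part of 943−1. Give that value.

177

943 − 1 = 942 = 2^1 · 471, so d = 471.
6^1 ≡ 6 (mod 943)
6^2 ≡ 6^2 = 36 ≡ 36 (mod 943)
6^4 ≡ 36^2 = 1296 ≡ 353 (mod 943)
6^8 ≡ 353^2 = 124609 ≡ 133 (mod 943)
6^16 ≡ 133^2 = 17689 ≡ 715 (mod 943)
6^32 ≡ 715^2 = 511225 ≡ 119 (mod 943)
6^64 ≡ 119^2 = 14161 ≡ 16 (mod 943)
6^128 ≡ 16^2 = 256 ≡ 256 (mod 943)
6^256 ≡ 256^2 = 65536 ≡ 469 (mod 943)
471 = 256 + 128 + 64 + 16 + 4 + 2 + 1 in binary powers of 2.
So 6^471 ≡ 469 · 256 · 16 · 715 · 353 · 36 · 6 ≡ 177 (mod 943).
Squaring chain: 177; never reaches −1, so base 6 is a Miller–Rabin witness that 943 is composite.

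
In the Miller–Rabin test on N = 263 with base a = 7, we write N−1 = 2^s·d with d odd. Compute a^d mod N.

262

263 − 1 = 262 = 2^1 · 131, so d = 131.
7^1 ≡ 7 (mod 263)
7^2 ≡ 7^2 = 49 ≡ 49 (mod 263)
7^4 ≡ 49^2 = 2401 ≡ 34 (mod 263)
7^8 ≡ 34^2 = 1156 ≡ 104 (mod 263)
7^16 ≡ 104^2 = 10816 ≡ 33 (mod 263)
7^32 ≡ 33^2 = 1089 ≡ 37 (mod 263)
7^64 ≡ 37^2 = 1369 ≡ 54 (mod 263)
7^128 ≡ 54^2 = 2916 ≡ 23 (mod 263)
131 = 128 + 2 + 1 in binary powers of 2.
So 7^131 ≡ 23 · 49 · 7 ≡ 262 (mod 263).
Since 7^d ≡ 262 (mod 263), base 7 does not prove 263 composite.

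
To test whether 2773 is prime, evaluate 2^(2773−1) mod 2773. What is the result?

1088

2^1 ≡ 2 (mod 2773)
2^2 ≡ 2^2 = 4 ≡ 4 (mod 2773)
2^4 ≡ 4^2 = 16 ≡ 16 (mod 2773)
2^8 ≡ 16^2 = 256 ≡ 256 (mod 2773)
2^16 ≡ 256^2 = 65536 ≡ 1757 (mod 2773)
2^32 ≡ 1757^2 = 3087049 ≡ 700 (mod 2773)
2^64 ≡ 700^2 = 490000 ≡ 1952 (mod 2773)
2^128 ≡ 1952^2 = 3810304 ≡ 202 (mod 2773)
2^256 ≡ 202^2 = 40804 ≡ 1982 (mod 2773)
2^512 ≡ 1982^2 = 3928324 ≡ 1756 (mod 2773)
2^1024 ≡ 1756^2 = 3083536 ≡ 2733 (mod 2773)
2^2048 ≡ 2733^2 = 7469289 ≡ 1600 (mod 2773)
2772 = 2048 + 512 + 128 + 64 + 16 + 4 in binary powers of 2.
So 2^2772 ≡ 1600 · 1756 · 202 · 1952 · 1757 · 16 ≡ 1088 (mod 2773).
Since 1088 ≠ 1, base 2 is a Fermat witness: 2773 is composite.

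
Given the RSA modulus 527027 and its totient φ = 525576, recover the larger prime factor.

φ(n) = (p−1)(q−1) = n − (p+q) + 1, so p + q = 527027 − 525576 + 1 = 1452.
p and q are the roots of t² − 1452t + 527027 = 0.
Discriminant: 1452² − 4·527027 = 2108304 − 2108108 = 196; √196 = 14.
q = (1452 − 14)/2 = 719, p = (1452 + 14)/2 = 733.
Check: 719 · 733 = 527027.

733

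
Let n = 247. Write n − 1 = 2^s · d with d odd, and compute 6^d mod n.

247 − 1 = 246 = 2^1 · 123, so d = 123.
6^1 ≡ 6 (mod 247)
6^2 ≡ 6^2 = 36 ≡ 36 (mod 247)
6^4 ≡ 36^2 = 1296 ≡ 61 (mod 247)
6^8 ≡ 61^2 = 3721 ≡ 16 (mod 247)
6^16 ≡ 16^2 = 256 ≡ 9 (mod 247)
6^32 ≡ 9^2 = 81 ≡ 81 (mod 247)
6^64 ≡ 81^2 = 6561 ≡ 139 (mod 247)
123 = 64 + 32 + 16 + 8 + 2 + 1 in binary powers of 2.
So 6^123 ≡ 139 · 81 · 9 · 16 · 36 · 6 ≡ 125 (mod 247).
Squaring chain: 125; never reaches −1, so base 6 is a Miller–Rabin witness that 247 is composite.

125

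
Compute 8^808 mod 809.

1

8^1 ≡ 8 (mod 809)
8^2 ≡ 8^2 = 64 ≡ 64 (mod 809)
8^4 ≡ 64^2 = 4096 ≡ 51 (mod 809)
8^8 ≡ 51^2 = 2601 ≡ 174 (mod 809)
8^16 ≡ 174^2 = 30276 ≡ 343 (mod 809)
8^32 ≡ 343^2 = 117649 ≡ 344 (mod 809)
8^64 ≡ 344^2 = 118336 ≡ 222 (mod 809)
8^128 ≡ 222^2 = 49284 ≡ 744 (mod 809)
8^256 ≡ 744^2 = 553536 ≡ 180 (mod 809)
8^512 ≡ 180^2 = 32400 ≡ 40 (mod 809)
808 = 512 + 256 + 32 + 8 in binary powers of 2.
So 8^808 ≡ 40 · 180 · 344 · 174 ≡ 1 (mod 809).
Since the result is 1, base 8 gives no evidence that 809 is composite.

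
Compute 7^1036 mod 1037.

7^1 ≡ 7 (mod 1037)
7^2 ≡ 7^2 = 49 ≡ 49 (mod 1037)
7^4 ≡ 49^2 = 2401 ≡ 327 (mod 1037)
7^8 ≡ 327^2 = 106929 ≡ 118 (mod 1037)
7^16 ≡ 118^2 = 13924 ≡ 443 (mod 1037)
7^32 ≡ 443^2 = 196249 ≡ 256 (mod 1037)
7^64 ≡ 256^2 = 65536 ≡ 205 (mod 1037)
7^128 ≡ 205^2 = 42025 ≡ 545 (mod 1037)
7^256 ≡ 545^2 = 297025 ≡ 443 (mod 1037)
7^512 ≡ 443^2 = 196249 ≡ 256 (mod 1037)
7^1024 ≡ 256^2 = 65536 ≡ 205 (mod 1037)
1036 = 1024 + 8 + 4 in binary powers of 2.
So 7^1036 ≡ 205 · 118 · 327 ≡ 931 (mod 1037).
Since 931 ≠ 1, base 7 is a Fermat witness: 1037 is composite.

931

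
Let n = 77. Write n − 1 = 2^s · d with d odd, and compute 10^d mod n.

77 − 1 = 76 = 2^2 · 19, so d = 19.
10^1 ≡ 10 (mod 77)
10^2 ≡ 10^2 = 100 ≡ 23 (mod 77)
10^4 ≡ 23^2 = 529 ≡ 67 (mod 77)
10^8 ≡ 67^2 = 4489 ≡ 23 (mod 77)
10^16 ≡ 23^2 = 529 ≡ 67 (mod 77)
19 = 16 + 2 + 1 in binary powers of 2.
So 10^19 ≡ 67 · 23 · 10 ≡ 10 (mod 77).
Squaring chain: 10 → 23; never reaches −1, so base 10 is a Miller–Rabin witness that 77 is composite.

10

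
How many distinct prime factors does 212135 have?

212135 = 5 · 42427
42427 = 7 · 6061
6061 = 11 · 551
551 = 19 · 29
212135 = 5 · 7 · 11 · 19 · 29, which has 5 distinct prime factors.

5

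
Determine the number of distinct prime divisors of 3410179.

3

3410179 = 37^2 · 2491
2491 = 47 · 53
3410179 = 37^2 · 47 · 53, which has 3 distinct prime factors.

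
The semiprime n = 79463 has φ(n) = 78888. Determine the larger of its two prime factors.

347

φ(n) = (p−1)(q−1) = n − (p+q) + 1, so p + q = 79463 − 78888 + 1 = 576.
p and q are the roots of t² − 576t + 79463 = 0.
Discriminant: 576² − 4·79463 = 331776 − 317852 = 13924; √13924 = 118.
q = (576 − 118)/2 = 229, p = (576 + 118)/2 = 347.
Check: 229 · 347 = 79463.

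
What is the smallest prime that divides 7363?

7363 is odd.
Digit sum 19, not divisible by 3.
Ends in 3: not divisible by 5.
7: 7363 = 7·1051 + 6
11: 7363 = 11·669 + 4
13: 7363 = 13·566 + 5
17: 7363 = 17·433 + 2
19: 7363 = 19·387 + 10
23: 7363 = 23·320 + 3
29: 7363 = 29·253 + 26
31: 7363 = 31·237 + 16
37: 7363 = 37·199

37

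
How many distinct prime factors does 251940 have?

6

251940 = 2^2 · 62985
62985 = 3 · 20995
20995 = 5 · 4199
4199 = 13 · 323
323 = 17 · 19
251940 = 2^2 · 3 · 5 · 13 · 17 · 19, which has 6 distinct prime factors.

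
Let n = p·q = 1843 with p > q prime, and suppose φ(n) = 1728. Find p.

97

φ(n) = (p−1)(q−1) = n − (p+q) + 1, so p + q = 1843 − 1728 + 1 = 116.
p and q are the roots of t² − 116t + 1843 = 0.
Discriminant: 116² − 4·1843 = 13456 − 7372 = 6084; √6084 = 78.
q = (116 − 78)/2 = 19, p = (116 + 78)/2 = 97.
Check: 19 · 97 = 1843.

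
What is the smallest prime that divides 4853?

23

4853 is odd.
Digit sum 20, not divisible by 3.
Ends in 3: not divisible by 5.
7: 4853 = 7·693 + 2
11: 4853 = 11·441 + 2
13: 4853 = 13·373 + 4
17: 4853 = 17·285 + 8
19: 4853 = 19·255 + 8
23: 4853 = 23·211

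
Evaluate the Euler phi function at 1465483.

Factor: 1465483 = 43 · 173 · 197.
φ(1465483) = (43−1) · (173−1) · (197−1) = 42 · 172 · 196 = 1415904.

1415904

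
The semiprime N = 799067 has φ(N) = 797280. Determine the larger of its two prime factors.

907

φ(n) = (p−1)(q−1) = n − (p+q) + 1, so p + q = 799067 − 797280 + 1 = 1788.
p and q are the roots of t² − 1788t + 799067 = 0.
Discriminant: 1788² − 4·799067 = 3196944 − 3196268 = 676; √676 = 26.
q = (1788 − 26)/2 = 881, p = (1788 + 26)/2 = 907.
Check: 881 · 907 = 799067.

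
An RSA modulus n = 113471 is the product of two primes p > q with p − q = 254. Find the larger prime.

Since p = q + 254, we have 113471 = q(q + 254), so q² + 254q − 113471 = 0.
Discriminant: 254² + 4·113471 = 64516 + 453884 = 518400; √518400 = 720.
q = (−254 + 720)/2 = 233, and p = q + 254 = 487.
Check: 233 · 487 = 113471.

487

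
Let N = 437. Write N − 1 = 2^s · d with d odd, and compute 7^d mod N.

102

437 − 1 = 436 = 2^2 · 109, so d = 109.
7^1 ≡ 7 (mod 437)
7^2 ≡ 7^2 = 49 ≡ 49 (mod 437)
7^4 ≡ 49^2 = 2401 ≡ 216 (mod 437)
7^8 ≡ 216^2 = 46656 ≡ 334 (mod 437)
7^16 ≡ 334^2 = 111556 ≡ 121 (mod 437)
7^32 ≡ 121^2 = 14641 ≡ 220 (mod 437)
7^64 ≡ 220^2 = 48400 ≡ 330 (mod 437)
109 = 64 + 32 + 8 + 4 + 1 in binary powers of 2.
So 7^109 ≡ 330 · 220 · 334 · 216 · 7 ≡ 102 (mod 437).
Squaring chain: 102 → 353; never reaches −1, so base 7 is a Miller–Rabin witness that 437 is composite.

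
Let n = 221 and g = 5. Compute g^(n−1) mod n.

5^1 ≡ 5 (mod 221)
5^2 ≡ 5^2 = 25 ≡ 25 (mod 221)
5^4 ≡ 25^2 = 625 ≡ 183 (mod 221)
5^8 ≡ 183^2 = 33489 ≡ 118 (mod 221)
5^16 ≡ 118^2 = 13924 ≡ 1 (mod 221)
5^32 ≡ 1^2 = 1 ≡ 1 (mod 221)
5^64 ≡ 1^2 = 1 ≡ 1 (mod 221)
5^128 ≡ 1^2 = 1 ≡ 1 (mod 221)
220 = 128 + 64 + 16 + 8 + 4 in binary powers of 2.
So 5^220 ≡ 1 · 1 · 1 · 118 · 183 ≡ 157 (mod 221).
Since 157 ≠ 1, base 5 is a Fermat witness: 221 is composite.

157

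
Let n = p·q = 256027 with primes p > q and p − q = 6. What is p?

509

Since p = q + 6, we have 256027 = q(q + 6), so q² + 6q − 256027 = 0.
Discriminant: 6² + 4·256027 = 36 + 1024108 = 1024144; √1024144 = 1012.
q = (−6 + 1012)/2 = 503, and p = q + 6 = 509.
Check: 503 · 509 = 256027.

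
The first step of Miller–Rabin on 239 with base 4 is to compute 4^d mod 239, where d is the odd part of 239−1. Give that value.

239 − 1 = 238 = 2^1 · 119, so d = 119.
4^1 ≡ 4 (mod 239)
4^2 ≡ 4^2 = 16 ≡ 16 (mod 239)
4^4 ≡ 16^2 = 256 ≡ 17 (mod 239)
4^8 ≡ 17^2 = 289 ≡ 50 (mod 239)
4^16 ≡ 50^2 = 2500 ≡ 110 (mod 239)
4^32 ≡ 110^2 = 12100 ≡ 150 (mod 239)
4^64 ≡ 150^2 = 22500 ≡ 34 (mod 239)
119 = 64 + 32 + 16 + 4 + 2 + 1 in binary powers of 2.
So 4^119 ≡ 34 · 150 · 110 · 17 · 16 · 4 ≡ 1 (mod 239).
Since 4^d ≡ 1 (mod 239), base 4 does not prove 239 composite.

1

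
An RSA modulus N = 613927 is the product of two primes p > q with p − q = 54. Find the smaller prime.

757

Since p = q + 54, we have 613927 = q(q + 54), so q² + 54q − 613927 = 0.
Discriminant: 54² + 4·613927 = 2916 + 2455708 = 2458624; √2458624 = 1568.
q = (−54 + 1568)/2 = 757, and p = q + 54 = 811.
Check: 757 · 811 = 613927.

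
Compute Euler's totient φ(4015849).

3940176

Factor: 4015849 = 139 · 167 · 173.
φ(4015849) = (139−1) · (167−1) · (173−1) = 138 · 166 · 172 = 3940176.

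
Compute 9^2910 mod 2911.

2746

9^1 ≡ 9 (mod 2911)
9^2 ≡ 9^2 = 81 ≡ 81 (mod 2911)
9^4 ≡ 81^2 = 6561 ≡ 739 (mod 2911)
9^8 ≡ 739^2 = 546121 ≡ 1764 (mod 2911)
9^16 ≡ 1764^2 = 3111696 ≡ 2748 (mod 2911)
9^32 ≡ 2748^2 = 7551504 ≡ 370 (mod 2911)
9^64 ≡ 370^2 = 136900 ≡ 83 (mod 2911)
9^128 ≡ 83^2 = 6889 ≡ 1067 (mod 2911)
9^256 ≡ 1067^2 = 1138489 ≡ 288 (mod 2911)
9^512 ≡ 288^2 = 82944 ≡ 1436 (mod 2911)
9^1024 ≡ 1436^2 = 2062096 ≡ 1108 (mod 2911)
9^2048 ≡ 1108^2 = 1227664 ≡ 2133 (mod 2911)
2910 = 2048 + 512 + 256 + 64 + 16 + 8 + 4 + 2 in binary powers of 2.
So 9^2910 ≡ 2133 · 1436 · 288 · 83 · 2748 · 1764 · 739 · 81 ≡ 2746 (mod 2911).
Since 2746 ≠ 1, base 9 is a Fermat witness: 2911 is composite.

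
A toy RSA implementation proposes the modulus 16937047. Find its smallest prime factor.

79

16937047 is odd.
Digit sum 37, not divisible by 3.
Ends in 7: not divisible by 5.
7: 16937047 = 7·2419578 + 1
11: 16937047 = 11·1539731 + 6
13: 16937047 = 13·1302849 + 10
17: 16937047 = 17·996296 + 15
19: 16937047 = 19·891423 + 10
23: 16937047 = 23·736393 + 8
29: 16937047 = 29·584036 + 3
31: 16937047 = 31·546356 + 11
37: 16937047 = 37·457758 + 1
41: 16937047 = 41·413098 + 29
43: 16937047 = 43·393884 + 35
47: 16937047 = 47·360362 + 33
53: 16937047 = 53·319566 + 49
59: 16937047 = 59·287068 + 35
61: 16937047 = 61·277656 + 31
67: 16937047 = 67·252791 + 50
71: 16937047 = 71·238549 + 68
73: 16937047 = 73·232014 + 25
79: 16937047 = 79·214393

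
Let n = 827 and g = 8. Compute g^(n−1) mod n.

1

8^1 ≡ 8 (mod 827)
8^2 ≡ 8^2 = 64 ≡ 64 (mod 827)
8^4 ≡ 64^2 = 4096 ≡ 788 (mod 827)
8^8 ≡ 788^2 = 620944 ≡ 694 (mod 827)
8^16 ≡ 694^2 = 481636 ≡ 322 (mod 827)
8^32 ≡ 322^2 = 103684 ≡ 309 (mod 827)
8^64 ≡ 309^2 = 95481 ≡ 376 (mod 827)
8^128 ≡ 376^2 = 141376 ≡ 786 (mod 827)
8^256 ≡ 786^2 = 617796 ≡ 27 (mod 827)
8^512 ≡ 27^2 = 729 ≡ 729 (mod 827)
826 = 512 + 256 + 32 + 16 + 8 + 2 in binary powers of 2.
So 8^826 ≡ 729 · 27 · 309 · 322 · 694 · 64 ≡ 1 (mod 827).
Since the result is 1, base 8 gives no evidence that 827 is composite.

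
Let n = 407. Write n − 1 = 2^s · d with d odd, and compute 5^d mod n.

279

407 − 1 = 406 = 2^1 · 203, so d = 203.
5^1 ≡ 5 (mod 407)
5^2 ≡ 5^2 = 25 ≡ 25 (mod 407)
5^4 ≡ 25^2 = 625 ≡ 218 (mod 407)
5^8 ≡ 218^2 = 47524 ≡ 312 (mod 407)
5^16 ≡ 312^2 = 97344 ≡ 71 (mod 407)
5^32 ≡ 71^2 = 5041 ≡ 157 (mod 407)
5^64 ≡ 157^2 = 24649 ≡ 229 (mod 407)
5^128 ≡ 229^2 = 52441 ≡ 345 (mod 407)
203 = 128 + 64 + 8 + 2 + 1 in binary powers of 2.
So 5^203 ≡ 345 · 229 · 312 · 25 · 5 ≡ 279 (mod 407).
Squaring chain: 279; never reaches −1, so base 5 is a Miller–Rabin witness that 407 is composite.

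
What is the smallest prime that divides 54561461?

54561461 is odd.
Digit sum 32, not divisible by 3.
Ends in 1: not divisible by 5.
7: 54561461 = 7·7794494 + 3
11: 54561461 = 11·4960132 + 9
13: 54561461 = 13·4197035 + 6
17: 54561461 = 17·3209497 + 12
19: 54561461 = 19·2871655 + 16
23: 54561461 = 23·2372237 + 10
29: 54561461 = 29·1881429 + 20
31: 54561461 = 31·1760047 + 4
37: 54561461 = 37·1474634 + 3
41: 54561461 = 41·1330767 + 14
43: 54561461 = 43·1268871 + 8
47: 54561461 = 47·1160882 + 7
53: 54561461 = 53·1029461 + 28
59: 54561461 = 59·924770 + 31
61: 54561461 = 61·894450 + 11
67: 54561461 = 67·814350 + 11
71: 54561461 = 71·768471 + 20
73: 54561461 = 73·747417 + 20
79: 54561461 = 79·690651 + 32
83: 54561461 = 83·657367

83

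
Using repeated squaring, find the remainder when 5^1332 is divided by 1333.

838

5^1 ≡ 5 (mod 1333)
5^2 ≡ 5^2 = 25 ≡ 25 (mod 1333)
5^4 ≡ 25^2 = 625 ≡ 625 (mod 1333)
5^8 ≡ 625^2 = 390625 ≡ 56 (mod 1333)
5^16 ≡ 56^2 = 3136 ≡ 470 (mod 1333)
5^32 ≡ 470^2 = 220900 ≡ 955 (mod 1333)
5^64 ≡ 955^2 = 912025 ≡ 253 (mod 1333)
5^128 ≡ 253^2 = 64009 ≡ 25 (mod 1333)
5^256 ≡ 25^2 = 625 ≡ 625 (mod 1333)
5^512 ≡ 625^2 = 390625 ≡ 56 (mod 1333)
5^1024 ≡ 56^2 = 3136 ≡ 470 (mod 1333)
1332 = 1024 + 256 + 32 + 16 + 4 in binary powers of 2.
So 5^1332 ≡ 470 · 625 · 955 · 470 · 625 ≡ 838 (mod 1333).
Since 838 ≠ 1, base 5 is a Fermat witness: 1333 is composite.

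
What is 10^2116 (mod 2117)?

10^1 ≡ 10 (mod 2117)
10^2 ≡ 10^2 = 100 ≡ 100 (mod 2117)
10^4 ≡ 100^2 = 10000 ≡ 1532 (mod 2117)
10^8 ≡ 1532^2 = 2347024 ≡ 1388 (mod 2117)
10^16 ≡ 1388^2 = 1926544 ≡ 74 (mod 2117)
10^32 ≡ 74^2 = 5476 ≡ 1242 (mod 2117)
10^64 ≡ 1242^2 = 1542564 ≡ 1388 (mod 2117)
10^128 ≡ 1388^2 = 1926544 ≡ 74 (mod 2117)
10^256 ≡ 74^2 = 5476 ≡ 1242 (mod 2117)
10^512 ≡ 1242^2 = 1542564 ≡ 1388 (mod 2117)
10^1024 ≡ 1388^2 = 1926544 ≡ 74 (mod 2117)
10^2048 ≡ 74^2 = 5476 ≡ 1242 (mod 2117)
2116 = 2048 + 64 + 4 in binary powers of 2.
So 10^2116 ≡ 1242 · 1388 · 1532 ≡ 364 (mod 2117).
Since 364 ≠ 1, base 10 is a Fermat witness: 2117 is composite.

364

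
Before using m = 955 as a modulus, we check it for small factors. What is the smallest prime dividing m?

955 is odd.
Digit sum 19, not divisible by 3.
Ends in 5: divisible by 5.

5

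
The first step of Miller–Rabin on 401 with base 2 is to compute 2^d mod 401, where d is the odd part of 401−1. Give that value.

356

401 − 1 = 400 = 2^4 · 25, so d = 25.
2^1 ≡ 2 (mod 401)
2^2 ≡ 2^2 = 4 ≡ 4 (mod 401)
2^4 ≡ 4^2 = 16 ≡ 16 (mod 401)
2^8 ≡ 16^2 = 256 ≡ 256 (mod 401)
2^16 ≡ 256^2 = 65536 ≡ 173 (mod 401)
25 = 16 + 8 + 1 in binary powers of 2.
So 2^25 ≡ 173 · 256 · 2 ≡ 356 (mod 401).
Squaring chain: 356 → 20 → 400 → 1; reaches −1, so base 2 does not prove 401 composite.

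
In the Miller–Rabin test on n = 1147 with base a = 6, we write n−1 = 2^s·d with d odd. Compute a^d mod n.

154

1147 − 1 = 1146 = 2^1 · 573, so d = 573.
6^1 ≡ 6 (mod 1147)
6^2 ≡ 6^2 = 36 ≡ 36 (mod 1147)
6^4 ≡ 36^2 = 1296 ≡ 149 (mod 1147)
6^8 ≡ 149^2 = 22201 ≡ 408 (mod 1147)
6^16 ≡ 408^2 = 166464 ≡ 149 (mod 1147)
6^32 ≡ 149^2 = 22201 ≡ 408 (mod 1147)
6^64 ≡ 408^2 = 166464 ≡ 149 (mod 1147)
6^128 ≡ 149^2 = 22201 ≡ 408 (mod 1147)
6^256 ≡ 408^2 = 166464 ≡ 149 (mod 1147)
6^512 ≡ 149^2 = 22201 ≡ 408 (mod 1147)
573 = 512 + 32 + 16 + 8 + 4 + 1 in binary powers of 2.
So 6^573 ≡ 408 · 408 · 149 · 408 · 149 · 6 ≡ 154 (mod 1147).
Squaring chain: 154; never reaches −1, so base 6 is a Miller–Rabin witness that 1147 is composite.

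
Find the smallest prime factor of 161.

161 is odd.
Digit sum 8, not divisible by 3.
Ends in 1: not divisible by 5.
7: 161 = 7·23

7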